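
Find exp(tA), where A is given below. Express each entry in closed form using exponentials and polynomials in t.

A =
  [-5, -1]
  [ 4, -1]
e^{tA} =
  [-2*t*exp(-3*t) + exp(-3*t), -t*exp(-3*t)]
  [4*t*exp(-3*t), 2*t*exp(-3*t) + exp(-3*t)]

Strategy: write A = P · J · P⁻¹ where J is a Jordan canonical form, so e^{tA} = P · e^{tJ} · P⁻¹, and e^{tJ} can be computed block-by-block.

A has Jordan form
J =
  [-3,  1]
  [ 0, -3]
(up to reordering of blocks).

Per-block formulas:
  For a 2×2 Jordan block J_2(-3): exp(t · J_2(-3)) = e^(-3t)·(I + t·N), where N is the 2×2 nilpotent shift.

After assembling e^{tJ} and conjugating by P, we get:

e^{tA} =
  [-2*t*exp(-3*t) + exp(-3*t), -t*exp(-3*t)]
  [4*t*exp(-3*t), 2*t*exp(-3*t) + exp(-3*t)]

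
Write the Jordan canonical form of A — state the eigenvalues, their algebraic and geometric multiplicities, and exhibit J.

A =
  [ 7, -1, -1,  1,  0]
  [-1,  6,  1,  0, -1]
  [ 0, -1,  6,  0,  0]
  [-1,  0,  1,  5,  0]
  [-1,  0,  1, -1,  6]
J_3(6) ⊕ J_2(6)

The characteristic polynomial is
  det(x·I − A) = x^5 - 30*x^4 + 360*x^3 - 2160*x^2 + 6480*x - 7776 = (x - 6)^5

Eigenvalues and multiplicities (the geometric multiplicity of λ is n − rank(A − λI), which equals the number of Jordan blocks for λ):
  λ = 6: algebraic multiplicity = 5, geometric multiplicity = 2

Determining the block sizes for each eigenvalue:
  λ = 6: with am = 5 and gm = 2, the partition is not yet determined (e.g. several partitions of 5 into 2 parts exist). Let N = A − (6)·I. Computing rank(N^1) = 3, rank(N^2) = 1, rank(N^3) = 0; the number of blocks of size ≥ j is rank(N^{j−1}) − rank(N^j), giving [2, 2, 1]. So we have 1 block(s) of size 3, 1 block(s) of size 2 → block sizes [3, 2]

Assembling the blocks gives a Jordan form
J =
  [6, 1, 0, 0, 0]
  [0, 6, 1, 0, 0]
  [0, 0, 6, 0, 0]
  [0, 0, 0, 6, 1]
  [0, 0, 0, 0, 6]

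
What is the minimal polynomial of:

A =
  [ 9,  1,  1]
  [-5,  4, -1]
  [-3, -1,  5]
x^3 - 18*x^2 + 108*x - 216

The characteristic polynomial is χ_A(x) = (x - 6)^3, so the eigenvalues are known. The minimal polynomial is
  m_A(x) = Π_λ (x − λ)^{k_λ}
where k_λ is the size of the *largest* Jordan block for λ (equivalently, the smallest k with (A − λI)^k v = 0 for every generalised eigenvector v of λ).

  λ = 6: largest Jordan block has size 3, contributing (x − 6)^3

So m_A(x) = (x - 6)^3 = x^3 - 18*x^2 + 108*x - 216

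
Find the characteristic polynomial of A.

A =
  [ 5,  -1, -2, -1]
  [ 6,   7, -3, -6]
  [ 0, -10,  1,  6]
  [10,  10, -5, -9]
x^4 - 4*x^3 + 6*x^2 - 4*x + 1

Expanding det(x·I − A) (e.g. by cofactor expansion or by noting that A is similar to its Jordan form J, which has the same characteristic polynomial as A) gives
  χ_A(x) = x^4 - 4*x^3 + 6*x^2 - 4*x + 1
which factors as (x - 1)^4. The eigenvalues (with algebraic multiplicities) are λ = 1 with multiplicity 4.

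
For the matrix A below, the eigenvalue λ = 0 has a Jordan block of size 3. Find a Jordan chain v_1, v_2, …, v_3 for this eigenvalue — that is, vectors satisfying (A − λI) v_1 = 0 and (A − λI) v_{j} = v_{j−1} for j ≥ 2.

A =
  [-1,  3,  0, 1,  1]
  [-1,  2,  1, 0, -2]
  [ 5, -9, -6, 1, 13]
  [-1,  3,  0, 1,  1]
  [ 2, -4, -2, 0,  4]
A Jordan chain for λ = 0 of length 3:
v_1 = (-1, 0, -1, -1, 0)ᵀ
v_2 = (-1, -1, 5, -1, 2)ᵀ
v_3 = (1, 0, 0, 0, 0)ᵀ

Let N = A − (0)·I. We want v_3 with N^3 v_3 = 0 but N^2 v_3 ≠ 0; then v_{j-1} := N · v_j for j = 3, …, 2.

Pick v_3 = (1, 0, 0, 0, 0)ᵀ.
Then v_2 = N · v_3 = (-1, -1, 5, -1, 2)ᵀ.
Then v_1 = N · v_2 = (-1, 0, -1, -1, 0)ᵀ.

Sanity check: (A − (0)·I) v_1 = (0, 0, 0, 0, 0)ᵀ = 0. ✓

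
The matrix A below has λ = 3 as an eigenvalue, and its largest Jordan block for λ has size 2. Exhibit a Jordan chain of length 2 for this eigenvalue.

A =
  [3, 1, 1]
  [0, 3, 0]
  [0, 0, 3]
A Jordan chain for λ = 3 of length 2:
v_1 = (1, 0, 0)ᵀ
v_2 = (0, 1, 0)ᵀ

Let N = A − (3)·I. We want v_2 with N^2 v_2 = 0 but N^1 v_2 ≠ 0; then v_{j-1} := N · v_j for j = 2, …, 2.

Pick v_2 = (0, 1, 0)ᵀ.
Then v_1 = N · v_2 = (1, 0, 0)ᵀ.

Sanity check: (A − (3)·I) v_1 = (0, 0, 0)ᵀ = 0. ✓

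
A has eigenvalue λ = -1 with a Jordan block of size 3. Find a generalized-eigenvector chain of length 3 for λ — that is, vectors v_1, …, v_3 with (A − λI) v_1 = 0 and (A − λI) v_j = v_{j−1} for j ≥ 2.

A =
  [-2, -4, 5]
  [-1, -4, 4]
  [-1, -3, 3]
A Jordan chain for λ = -1 of length 3:
v_1 = (1, 1, 1)ᵀ
v_2 = (-4, -3, -3)ᵀ
v_3 = (0, 1, 0)ᵀ

Let N = A − (-1)·I. We want v_3 with N^3 v_3 = 0 but N^2 v_3 ≠ 0; then v_{j-1} := N · v_j for j = 3, …, 2.

Pick v_3 = (0, 1, 0)ᵀ.
Then v_2 = N · v_3 = (-4, -3, -3)ᵀ.
Then v_1 = N · v_2 = (1, 1, 1)ᵀ.

Sanity check: (A − (-1)·I) v_1 = (0, 0, 0)ᵀ = 0. ✓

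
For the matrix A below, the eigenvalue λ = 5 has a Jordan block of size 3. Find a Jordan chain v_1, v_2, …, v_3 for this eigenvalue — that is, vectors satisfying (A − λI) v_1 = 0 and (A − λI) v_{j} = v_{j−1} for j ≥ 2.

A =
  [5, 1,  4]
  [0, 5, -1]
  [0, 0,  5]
A Jordan chain for λ = 5 of length 3:
v_1 = (-1, 0, 0)ᵀ
v_2 = (4, -1, 0)ᵀ
v_3 = (0, 0, 1)ᵀ

Let N = A − (5)·I. We want v_3 with N^3 v_3 = 0 but N^2 v_3 ≠ 0; then v_{j-1} := N · v_j for j = 3, …, 2.

Pick v_3 = (0, 0, 1)ᵀ.
Then v_2 = N · v_3 = (4, -1, 0)ᵀ.
Then v_1 = N · v_2 = (-1, 0, 0)ᵀ.

Sanity check: (A − (5)·I) v_1 = (0, 0, 0)ᵀ = 0. ✓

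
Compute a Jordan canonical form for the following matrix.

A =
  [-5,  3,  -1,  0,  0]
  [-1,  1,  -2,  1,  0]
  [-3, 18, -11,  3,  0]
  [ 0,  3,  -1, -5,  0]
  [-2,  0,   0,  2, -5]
J_2(-5) ⊕ J_2(-5) ⊕ J_1(-5)

The characteristic polynomial is
  det(x·I − A) = x^5 + 25*x^4 + 250*x^3 + 1250*x^2 + 3125*x + 3125 = (x + 5)^5

Eigenvalues and multiplicities (the geometric multiplicity of λ is n − rank(A − λI), which equals the number of Jordan blocks for λ):
  λ = -5: algebraic multiplicity = 5, geometric multiplicity = 3

Determining the block sizes for each eigenvalue:
  λ = -5: with am = 5 and gm = 3, the partition is not yet determined (e.g. several partitions of 5 into 3 parts exist). Let N = A − (-5)·I. Computing rank(N^1) = 2, rank(N^2) = 0; the number of blocks of size ≥ j is rank(N^{j−1}) − rank(N^j), giving [3, 2]. So we have 2 block(s) of size 2, 1 block(s) of size 1 → block sizes [2, 2, 1]

Assembling the blocks gives a Jordan form
J =
  [-5,  1,  0,  0,  0]
  [ 0, -5,  0,  0,  0]
  [ 0,  0, -5,  1,  0]
  [ 0,  0,  0, -5,  0]
  [ 0,  0,  0,  0, -5]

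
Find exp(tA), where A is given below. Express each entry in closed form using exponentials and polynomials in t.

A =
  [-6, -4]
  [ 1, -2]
e^{tA} =
  [-2*t*exp(-4*t) + exp(-4*t), -4*t*exp(-4*t)]
  [t*exp(-4*t), 2*t*exp(-4*t) + exp(-4*t)]

Strategy: write A = P · J · P⁻¹ where J is a Jordan canonical form, so e^{tA} = P · e^{tJ} · P⁻¹, and e^{tJ} can be computed block-by-block.

A has Jordan form
J =
  [-4,  1]
  [ 0, -4]
(up to reordering of blocks).

Per-block formulas:
  For a 2×2 Jordan block J_2(-4): exp(t · J_2(-4)) = e^(-4t)·(I + t·N), where N is the 2×2 nilpotent shift.

After assembling e^{tJ} and conjugating by P, we get:

e^{tA} =
  [-2*t*exp(-4*t) + exp(-4*t), -4*t*exp(-4*t)]
  [t*exp(-4*t), 2*t*exp(-4*t) + exp(-4*t)]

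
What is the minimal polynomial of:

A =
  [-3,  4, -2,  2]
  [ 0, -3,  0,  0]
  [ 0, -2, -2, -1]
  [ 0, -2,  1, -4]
x^2 + 6*x + 9

The characteristic polynomial is χ_A(x) = (x + 3)^4, so the eigenvalues are known. The minimal polynomial is
  m_A(x) = Π_λ (x − λ)^{k_λ}
where k_λ is the size of the *largest* Jordan block for λ (equivalently, the smallest k with (A − λI)^k v = 0 for every generalised eigenvector v of λ).

  λ = -3: largest Jordan block has size 2, contributing (x + 3)^2

So m_A(x) = (x + 3)^2 = x^2 + 6*x + 9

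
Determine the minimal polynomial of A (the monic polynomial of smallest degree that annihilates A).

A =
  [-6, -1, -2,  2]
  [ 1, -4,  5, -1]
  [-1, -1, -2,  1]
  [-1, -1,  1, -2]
x^4 + 14*x^3 + 72*x^2 + 162*x + 135

The characteristic polynomial is χ_A(x) = (x + 3)^3*(x + 5), so the eigenvalues are known. The minimal polynomial is
  m_A(x) = Π_λ (x − λ)^{k_λ}
where k_λ is the size of the *largest* Jordan block for λ (equivalently, the smallest k with (A − λI)^k v = 0 for every generalised eigenvector v of λ).

  λ = -5: largest Jordan block has size 1, contributing (x + 5)
  λ = -3: largest Jordan block has size 3, contributing (x + 3)^3

So m_A(x) = (x + 3)^3*(x + 5) = x^4 + 14*x^3 + 72*x^2 + 162*x + 135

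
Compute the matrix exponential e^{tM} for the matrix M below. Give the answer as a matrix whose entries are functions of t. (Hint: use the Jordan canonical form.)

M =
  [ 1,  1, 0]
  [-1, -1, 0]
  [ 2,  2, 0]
e^{tM} =
  [t + 1, t, 0]
  [-t, 1 - t, 0]
  [2*t, 2*t, 1]

Strategy: write M = P · J · P⁻¹ where J is a Jordan canonical form, so e^{tM} = P · e^{tJ} · P⁻¹, and e^{tJ} can be computed block-by-block.

M has Jordan form
J =
  [0, 1, 0]
  [0, 0, 0]
  [0, 0, 0]
(up to reordering of blocks).

Per-block formulas:
  For a 2×2 Jordan block J_2(0): exp(t · J_2(0)) = e^(0t)·(I + t·N), where N is the 2×2 nilpotent shift.
  For a 1×1 block at λ = 0: exp(t · [0]) = [e^(0t)].

After assembling e^{tJ} and conjugating by P, we get:

e^{tM} =
  [t + 1, t, 0]
  [-t, 1 - t, 0]
  [2*t, 2*t, 1]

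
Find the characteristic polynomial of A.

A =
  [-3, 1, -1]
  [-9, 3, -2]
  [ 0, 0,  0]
x^3

Expanding det(x·I − A) (e.g. by cofactor expansion or by noting that A is similar to its Jordan form J, which has the same characteristic polynomial as A) gives
  χ_A(x) = x^3
which factors as x^3. The eigenvalues (with algebraic multiplicities) are λ = 0 with multiplicity 3.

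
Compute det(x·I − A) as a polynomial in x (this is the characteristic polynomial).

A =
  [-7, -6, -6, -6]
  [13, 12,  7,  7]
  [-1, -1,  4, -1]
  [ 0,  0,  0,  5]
x^4 - 14*x^3 + 60*x^2 - 50*x - 125

Expanding det(x·I − A) (e.g. by cofactor expansion or by noting that A is similar to its Jordan form J, which has the same characteristic polynomial as A) gives
  χ_A(x) = x^4 - 14*x^3 + 60*x^2 - 50*x - 125
which factors as (x - 5)^3*(x + 1). The eigenvalues (with algebraic multiplicities) are λ = -1 with multiplicity 1, λ = 5 with multiplicity 3.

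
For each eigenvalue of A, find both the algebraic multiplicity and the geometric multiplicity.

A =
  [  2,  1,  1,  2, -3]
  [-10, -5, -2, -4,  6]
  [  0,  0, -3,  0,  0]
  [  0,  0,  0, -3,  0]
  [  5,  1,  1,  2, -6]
λ = -3: alg = 5, geom = 4

Step 1 — factor the characteristic polynomial to read off the algebraic multiplicities:
  χ_A(x) = (x + 3)^5

Step 2 — compute geometric multiplicities via the rank-nullity identity g(λ) = n − rank(A − λI):
  rank(A − (-3)·I) = 1, so dim ker(A − (-3)·I) = n − 1 = 4

Summary:
  λ = -3: algebraic multiplicity = 5, geometric multiplicity = 4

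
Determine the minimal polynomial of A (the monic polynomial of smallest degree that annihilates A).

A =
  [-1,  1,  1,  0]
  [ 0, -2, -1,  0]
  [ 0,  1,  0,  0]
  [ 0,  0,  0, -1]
x^2 + 2*x + 1

The characteristic polynomial is χ_A(x) = (x + 1)^4, so the eigenvalues are known. The minimal polynomial is
  m_A(x) = Π_λ (x − λ)^{k_λ}
where k_λ is the size of the *largest* Jordan block for λ (equivalently, the smallest k with (A − λI)^k v = 0 for every generalised eigenvector v of λ).

  λ = -1: largest Jordan block has size 2, contributing (x + 1)^2

So m_A(x) = (x + 1)^2 = x^2 + 2*x + 1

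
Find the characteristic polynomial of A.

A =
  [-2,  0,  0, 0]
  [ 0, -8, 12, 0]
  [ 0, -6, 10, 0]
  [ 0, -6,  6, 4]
x^4 - 4*x^3 - 12*x^2 + 32*x + 64

Expanding det(x·I − A) (e.g. by cofactor expansion or by noting that A is similar to its Jordan form J, which has the same characteristic polynomial as A) gives
  χ_A(x) = x^4 - 4*x^3 - 12*x^2 + 32*x + 64
which factors as (x - 4)^2*(x + 2)^2. The eigenvalues (with algebraic multiplicities) are λ = -2 with multiplicity 2, λ = 4 with multiplicity 2.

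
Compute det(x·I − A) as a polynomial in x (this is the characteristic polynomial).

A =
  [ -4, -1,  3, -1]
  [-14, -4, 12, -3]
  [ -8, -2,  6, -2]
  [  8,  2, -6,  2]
x^4

Expanding det(x·I − A) (e.g. by cofactor expansion or by noting that A is similar to its Jordan form J, which has the same characteristic polynomial as A) gives
  χ_A(x) = x^4
which factors as x^4. The eigenvalues (with algebraic multiplicities) are λ = 0 with multiplicity 4.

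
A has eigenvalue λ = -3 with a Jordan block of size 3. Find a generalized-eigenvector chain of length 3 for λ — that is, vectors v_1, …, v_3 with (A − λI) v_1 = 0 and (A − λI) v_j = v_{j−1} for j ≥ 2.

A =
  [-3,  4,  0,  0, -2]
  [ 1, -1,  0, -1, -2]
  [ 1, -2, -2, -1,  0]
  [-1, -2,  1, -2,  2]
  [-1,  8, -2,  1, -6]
A Jordan chain for λ = -3 of length 3:
v_1 = (-2, -1, 0, 0, -2)ᵀ
v_2 = (4, 3, -1, -3, 7)ᵀ
v_3 = (1, 1, 0, 0, 0)ᵀ

Let N = A − (-3)·I. We want v_3 with N^3 v_3 = 0 but N^2 v_3 ≠ 0; then v_{j-1} := N · v_j for j = 3, …, 2.

Pick v_3 = (1, 1, 0, 0, 0)ᵀ.
Then v_2 = N · v_3 = (4, 3, -1, -3, 7)ᵀ.
Then v_1 = N · v_2 = (-2, -1, 0, 0, -2)ᵀ.

Sanity check: (A − (-3)·I) v_1 = (0, 0, 0, 0, 0)ᵀ = 0. ✓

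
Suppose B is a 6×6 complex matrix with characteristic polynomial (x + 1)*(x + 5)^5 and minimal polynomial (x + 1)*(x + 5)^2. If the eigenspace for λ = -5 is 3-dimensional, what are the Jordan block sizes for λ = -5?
Block sizes for λ = -5: [2, 2, 1]

Step 1 — from the characteristic polynomial, algebraic multiplicity of λ = -5 is 5. From dim ker(B − (-5)·I) = 3, there are exactly 3 Jordan blocks for λ = -5.
Step 2 — from the minimal polynomial, the factor (x + 5)^2 tells us the largest block for λ = -5 has size 2.
Step 3 — with total size 5, 3 blocks, and largest block 2, the block sizes (in nonincreasing order) are [2, 2, 1].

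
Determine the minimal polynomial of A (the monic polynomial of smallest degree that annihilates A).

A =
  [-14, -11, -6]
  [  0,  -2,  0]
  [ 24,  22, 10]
x^2 + 4*x + 4

The characteristic polynomial is χ_A(x) = (x + 2)^3, so the eigenvalues are known. The minimal polynomial is
  m_A(x) = Π_λ (x − λ)^{k_λ}
where k_λ is the size of the *largest* Jordan block for λ (equivalently, the smallest k with (A − λI)^k v = 0 for every generalised eigenvector v of λ).

  λ = -2: largest Jordan block has size 2, contributing (x + 2)^2

So m_A(x) = (x + 2)^2 = x^2 + 4*x + 4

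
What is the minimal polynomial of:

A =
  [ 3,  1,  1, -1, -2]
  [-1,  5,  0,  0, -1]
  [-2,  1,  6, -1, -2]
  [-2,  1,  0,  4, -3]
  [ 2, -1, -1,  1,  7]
x^3 - 15*x^2 + 75*x - 125

The characteristic polynomial is χ_A(x) = (x - 5)^5, so the eigenvalues are known. The minimal polynomial is
  m_A(x) = Π_λ (x − λ)^{k_λ}
where k_λ is the size of the *largest* Jordan block for λ (equivalently, the smallest k with (A − λI)^k v = 0 for every generalised eigenvector v of λ).

  λ = 5: largest Jordan block has size 3, contributing (x − 5)^3

So m_A(x) = (x - 5)^3 = x^3 - 15*x^2 + 75*x - 125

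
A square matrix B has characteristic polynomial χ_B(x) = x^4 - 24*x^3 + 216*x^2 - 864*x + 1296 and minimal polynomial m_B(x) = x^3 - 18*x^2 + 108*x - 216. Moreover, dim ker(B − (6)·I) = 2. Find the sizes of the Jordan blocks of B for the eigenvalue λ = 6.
Block sizes for λ = 6: [3, 1]

Step 1 — from the characteristic polynomial, algebraic multiplicity of λ = 6 is 4. From dim ker(B − (6)·I) = 2, there are exactly 2 Jordan blocks for λ = 6.
Step 2 — from the minimal polynomial, the factor (x − 6)^3 tells us the largest block for λ = 6 has size 3.
Step 3 — with total size 4, 2 blocks, and largest block 3, the block sizes (in nonincreasing order) are [3, 1].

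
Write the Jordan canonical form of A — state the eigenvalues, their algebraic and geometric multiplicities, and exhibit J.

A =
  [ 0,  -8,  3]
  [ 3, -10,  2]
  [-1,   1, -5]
J_3(-5)

The characteristic polynomial is
  det(x·I − A) = x^3 + 15*x^2 + 75*x + 125 = (x + 5)^3

Eigenvalues and multiplicities (the geometric multiplicity of λ is n − rank(A − λI), which equals the number of Jordan blocks for λ):
  λ = -5: algebraic multiplicity = 3, geometric multiplicity = 1

Determining the block sizes for each eigenvalue:
  λ = -5: one block (gm = 1), so the single block has size am = 3 → block sizes [3]

Assembling the blocks gives a Jordan form
J =
  [-5,  1,  0]
  [ 0, -5,  1]
  [ 0,  0, -5]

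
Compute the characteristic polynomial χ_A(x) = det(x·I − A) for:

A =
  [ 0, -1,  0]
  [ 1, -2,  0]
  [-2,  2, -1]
x^3 + 3*x^2 + 3*x + 1

Expanding det(x·I − A) (e.g. by cofactor expansion or by noting that A is similar to its Jordan form J, which has the same characteristic polynomial as A) gives
  χ_A(x) = x^3 + 3*x^2 + 3*x + 1
which factors as (x + 1)^3. The eigenvalues (with algebraic multiplicities) are λ = -1 with multiplicity 3.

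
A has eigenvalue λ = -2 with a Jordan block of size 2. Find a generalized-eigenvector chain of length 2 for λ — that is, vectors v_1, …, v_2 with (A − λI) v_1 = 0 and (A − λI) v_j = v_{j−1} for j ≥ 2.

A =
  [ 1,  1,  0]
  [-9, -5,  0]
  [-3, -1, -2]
A Jordan chain for λ = -2 of length 2:
v_1 = (3, -9, -3)ᵀ
v_2 = (1, 0, 0)ᵀ

Let N = A − (-2)·I. We want v_2 with N^2 v_2 = 0 but N^1 v_2 ≠ 0; then v_{j-1} := N · v_j for j = 2, …, 2.

Pick v_2 = (1, 0, 0)ᵀ.
Then v_1 = N · v_2 = (3, -9, -3)ᵀ.

Sanity check: (A − (-2)·I) v_1 = (0, 0, 0)ᵀ = 0. ✓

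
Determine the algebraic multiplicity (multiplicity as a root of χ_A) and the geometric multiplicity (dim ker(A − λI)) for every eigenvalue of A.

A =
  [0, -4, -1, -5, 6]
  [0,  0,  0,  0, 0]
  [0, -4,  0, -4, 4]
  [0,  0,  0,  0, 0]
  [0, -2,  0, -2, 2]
λ = 0: alg = 4, geom = 3; λ = 2: alg = 1, geom = 1

Step 1 — factor the characteristic polynomial to read off the algebraic multiplicities:
  χ_A(x) = x^4*(x - 2)

Step 2 — compute geometric multiplicities via the rank-nullity identity g(λ) = n − rank(A − λI):
  rank(A − (0)·I) = 2, so dim ker(A − (0)·I) = n − 2 = 3
  rank(A − (2)·I) = 4, so dim ker(A − (2)·I) = n − 4 = 1

Summary:
  λ = 0: algebraic multiplicity = 4, geometric multiplicity = 3
  λ = 2: algebraic multiplicity = 1, geometric multiplicity = 1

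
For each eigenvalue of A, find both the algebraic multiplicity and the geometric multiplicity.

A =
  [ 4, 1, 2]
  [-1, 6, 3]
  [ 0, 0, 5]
λ = 5: alg = 3, geom = 1

Step 1 — factor the characteristic polynomial to read off the algebraic multiplicities:
  χ_A(x) = (x - 5)^3

Step 2 — compute geometric multiplicities via the rank-nullity identity g(λ) = n − rank(A − λI):
  rank(A − (5)·I) = 2, so dim ker(A − (5)·I) = n − 2 = 1

Summary:
  λ = 5: algebraic multiplicity = 3, geometric multiplicity = 1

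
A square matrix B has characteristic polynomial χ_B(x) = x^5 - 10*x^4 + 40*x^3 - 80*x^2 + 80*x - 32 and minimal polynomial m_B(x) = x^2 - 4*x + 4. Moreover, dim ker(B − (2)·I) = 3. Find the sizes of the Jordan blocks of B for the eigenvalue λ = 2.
Block sizes for λ = 2: [2, 2, 1]

Step 1 — from the characteristic polynomial, algebraic multiplicity of λ = 2 is 5. From dim ker(B − (2)·I) = 3, there are exactly 3 Jordan blocks for λ = 2.
Step 2 — from the minimal polynomial, the factor (x − 2)^2 tells us the largest block for λ = 2 has size 2.
Step 3 — with total size 5, 3 blocks, and largest block 2, the block sizes (in nonincreasing order) are [2, 2, 1].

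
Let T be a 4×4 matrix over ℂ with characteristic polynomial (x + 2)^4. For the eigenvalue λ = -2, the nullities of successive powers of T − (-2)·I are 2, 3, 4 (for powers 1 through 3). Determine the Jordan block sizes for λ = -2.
Block sizes for λ = -2: [3, 1]

From the dimensions of kernels of powers, the number of Jordan blocks of size at least j is d_j − d_{j−1} where d_j = dim ker(N^j) (with d_0 = 0). Computing the differences gives [2, 1, 1].
The number of blocks of size exactly k is (#blocks of size ≥ k) − (#blocks of size ≥ k + 1), so the partition is: 1 block(s) of size 1, 1 block(s) of size 3.
In nonincreasing order the block sizes are [3, 1].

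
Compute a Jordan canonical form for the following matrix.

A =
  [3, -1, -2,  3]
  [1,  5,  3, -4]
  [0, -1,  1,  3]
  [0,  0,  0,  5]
J_3(3) ⊕ J_1(5)

The characteristic polynomial is
  det(x·I − A) = x^4 - 14*x^3 + 72*x^2 - 162*x + 135 = (x - 5)*(x - 3)^3

Eigenvalues and multiplicities (the geometric multiplicity of λ is n − rank(A − λI), which equals the number of Jordan blocks for λ):
  λ = 3: algebraic multiplicity = 3, geometric multiplicity = 1
  λ = 5: algebraic multiplicity = 1, geometric multiplicity = 1

Determining the block sizes for each eigenvalue:
  λ = 3: one block (gm = 1), so the single block has size am = 3 → block sizes [3]
  λ = 5: one block (gm = 1), so the single block has size am = 1 → block sizes [1]

Assembling the blocks gives a Jordan form
J =
  [3, 1, 0, 0]
  [0, 3, 1, 0]
  [0, 0, 3, 0]
  [0, 0, 0, 5]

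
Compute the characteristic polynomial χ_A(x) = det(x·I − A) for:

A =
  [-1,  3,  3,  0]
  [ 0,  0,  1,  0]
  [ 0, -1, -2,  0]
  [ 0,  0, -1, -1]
x^4 + 4*x^3 + 6*x^2 + 4*x + 1

Expanding det(x·I − A) (e.g. by cofactor expansion or by noting that A is similar to its Jordan form J, which has the same characteristic polynomial as A) gives
  χ_A(x) = x^4 + 4*x^3 + 6*x^2 + 4*x + 1
which factors as (x + 1)^4. The eigenvalues (with algebraic multiplicities) are λ = -1 with multiplicity 4.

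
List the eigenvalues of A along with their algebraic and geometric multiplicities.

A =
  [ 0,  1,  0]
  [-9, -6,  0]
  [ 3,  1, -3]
λ = -3: alg = 3, geom = 2

Step 1 — factor the characteristic polynomial to read off the algebraic multiplicities:
  χ_A(x) = (x + 3)^3

Step 2 — compute geometric multiplicities via the rank-nullity identity g(λ) = n − rank(A − λI):
  rank(A − (-3)·I) = 1, so dim ker(A − (-3)·I) = n − 1 = 2

Summary:
  λ = -3: algebraic multiplicity = 3, geometric multiplicity = 2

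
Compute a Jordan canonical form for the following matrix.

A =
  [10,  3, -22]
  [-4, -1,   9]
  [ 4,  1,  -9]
J_3(0)

The characteristic polynomial is
  det(x·I − A) = x^3

Eigenvalues and multiplicities (the geometric multiplicity of λ is n − rank(A − λI), which equals the number of Jordan blocks for λ):
  λ = 0: algebraic multiplicity = 3, geometric multiplicity = 1

Determining the block sizes for each eigenvalue:
  λ = 0: one block (gm = 1), so the single block has size am = 3 → block sizes [3]

Assembling the blocks gives a Jordan form
J =
  [0, 1, 0]
  [0, 0, 1]
  [0, 0, 0]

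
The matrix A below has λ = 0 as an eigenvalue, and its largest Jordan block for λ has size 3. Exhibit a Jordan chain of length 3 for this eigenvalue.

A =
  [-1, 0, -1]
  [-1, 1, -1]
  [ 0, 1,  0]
A Jordan chain for λ = 0 of length 3:
v_1 = (1, 0, -1)ᵀ
v_2 = (-1, -1, 0)ᵀ
v_3 = (1, 0, 0)ᵀ

Let N = A − (0)·I. We want v_3 with N^3 v_3 = 0 but N^2 v_3 ≠ 0; then v_{j-1} := N · v_j for j = 3, …, 2.

Pick v_3 = (1, 0, 0)ᵀ.
Then v_2 = N · v_3 = (-1, -1, 0)ᵀ.
Then v_1 = N · v_2 = (1, 0, -1)ᵀ.

Sanity check: (A − (0)·I) v_1 = (0, 0, 0)ᵀ = 0. ✓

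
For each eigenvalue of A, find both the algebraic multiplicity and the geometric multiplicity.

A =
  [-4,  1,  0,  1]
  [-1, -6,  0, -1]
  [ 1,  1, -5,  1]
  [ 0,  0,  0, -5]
λ = -5: alg = 4, geom = 3

Step 1 — factor the characteristic polynomial to read off the algebraic multiplicities:
  χ_A(x) = (x + 5)^4

Step 2 — compute geometric multiplicities via the rank-nullity identity g(λ) = n − rank(A − λI):
  rank(A − (-5)·I) = 1, so dim ker(A − (-5)·I) = n − 1 = 3

Summary:
  λ = -5: algebraic multiplicity = 4, geometric multiplicity = 3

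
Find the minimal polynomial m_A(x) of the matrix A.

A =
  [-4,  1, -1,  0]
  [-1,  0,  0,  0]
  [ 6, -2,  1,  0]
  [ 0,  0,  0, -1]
x^3 + 3*x^2 + 3*x + 1

The characteristic polynomial is χ_A(x) = (x + 1)^4, so the eigenvalues are known. The minimal polynomial is
  m_A(x) = Π_λ (x − λ)^{k_λ}
where k_λ is the size of the *largest* Jordan block for λ (equivalently, the smallest k with (A − λI)^k v = 0 for every generalised eigenvector v of λ).

  λ = -1: largest Jordan block has size 3, contributing (x + 1)^3

So m_A(x) = (x + 1)^3 = x^3 + 3*x^2 + 3*x + 1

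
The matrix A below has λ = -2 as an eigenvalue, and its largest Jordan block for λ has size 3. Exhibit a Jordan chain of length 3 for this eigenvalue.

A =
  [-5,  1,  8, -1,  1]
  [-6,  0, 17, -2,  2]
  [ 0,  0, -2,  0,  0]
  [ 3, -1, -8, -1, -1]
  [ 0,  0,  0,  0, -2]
A Jordan chain for λ = -2 of length 3:
v_1 = (1, 2, 0, -1, 0)ᵀ
v_2 = (8, 17, 0, -8, 0)ᵀ
v_3 = (0, 0, 1, 0, 0)ᵀ

Let N = A − (-2)·I. We want v_3 with N^3 v_3 = 0 but N^2 v_3 ≠ 0; then v_{j-1} := N · v_j for j = 3, …, 2.

Pick v_3 = (0, 0, 1, 0, 0)ᵀ.
Then v_2 = N · v_3 = (8, 17, 0, -8, 0)ᵀ.
Then v_1 = N · v_2 = (1, 2, 0, -1, 0)ᵀ.

Sanity check: (A − (-2)·I) v_1 = (0, 0, 0, 0, 0)ᵀ = 0. ✓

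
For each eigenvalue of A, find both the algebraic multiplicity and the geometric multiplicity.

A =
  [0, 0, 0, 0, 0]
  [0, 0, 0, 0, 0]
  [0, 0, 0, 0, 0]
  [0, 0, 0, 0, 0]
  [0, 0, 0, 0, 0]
λ = 0: alg = 5, geom = 5

Step 1 — factor the characteristic polynomial to read off the algebraic multiplicities:
  χ_A(x) = x^5

Step 2 — compute geometric multiplicities via the rank-nullity identity g(λ) = n − rank(A − λI):
  rank(A − (0)·I) = 0, so dim ker(A − (0)·I) = n − 0 = 5

Summary:
  λ = 0: algebraic multiplicity = 5, geometric multiplicity = 5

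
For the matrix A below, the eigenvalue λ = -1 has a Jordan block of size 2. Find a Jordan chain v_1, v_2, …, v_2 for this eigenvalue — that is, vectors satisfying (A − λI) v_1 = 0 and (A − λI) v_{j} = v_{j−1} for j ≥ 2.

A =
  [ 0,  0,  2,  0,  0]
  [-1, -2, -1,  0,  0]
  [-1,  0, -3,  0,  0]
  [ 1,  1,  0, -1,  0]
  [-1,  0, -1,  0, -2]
A Jordan chain for λ = -1 of length 2:
v_1 = (0, 0, 0, 1, 0)ᵀ
v_2 = (2, -1, -1, 0, -1)ᵀ

Let N = A − (-1)·I. We want v_2 with N^2 v_2 = 0 but N^1 v_2 ≠ 0; then v_{j-1} := N · v_j for j = 2, …, 2.

Pick v_2 = (2, -1, -1, 0, -1)ᵀ.
Then v_1 = N · v_2 = (0, 0, 0, 1, 0)ᵀ.

Sanity check: (A − (-1)·I) v_1 = (0, 0, 0, 0, 0)ᵀ = 0. ✓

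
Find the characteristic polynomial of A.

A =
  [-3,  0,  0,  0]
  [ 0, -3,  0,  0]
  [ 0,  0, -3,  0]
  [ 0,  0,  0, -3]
x^4 + 12*x^3 + 54*x^2 + 108*x + 81

Expanding det(x·I − A) (e.g. by cofactor expansion or by noting that A is similar to its Jordan form J, which has the same characteristic polynomial as A) gives
  χ_A(x) = x^4 + 12*x^3 + 54*x^2 + 108*x + 81
which factors as (x + 3)^4. The eigenvalues (with algebraic multiplicities) are λ = -3 with multiplicity 4.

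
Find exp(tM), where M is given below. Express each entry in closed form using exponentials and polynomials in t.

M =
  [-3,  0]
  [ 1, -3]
e^{tM} =
  [exp(-3*t), 0]
  [t*exp(-3*t), exp(-3*t)]

Strategy: write M = P · J · P⁻¹ where J is a Jordan canonical form, so e^{tM} = P · e^{tJ} · P⁻¹, and e^{tJ} can be computed block-by-block.

M has Jordan form
J =
  [-3,  1]
  [ 0, -3]
(up to reordering of blocks).

Per-block formulas:
  For a 2×2 Jordan block J_2(-3): exp(t · J_2(-3)) = e^(-3t)·(I + t·N), where N is the 2×2 nilpotent shift.

After assembling e^{tJ} and conjugating by P, we get:

e^{tM} =
  [exp(-3*t), 0]
  [t*exp(-3*t), exp(-3*t)]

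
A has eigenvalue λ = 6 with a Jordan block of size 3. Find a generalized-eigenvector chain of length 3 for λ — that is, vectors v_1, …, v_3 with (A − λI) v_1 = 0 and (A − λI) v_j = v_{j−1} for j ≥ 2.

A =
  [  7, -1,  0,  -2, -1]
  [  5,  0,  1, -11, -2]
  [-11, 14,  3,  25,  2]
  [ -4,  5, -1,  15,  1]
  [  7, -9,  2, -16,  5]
A Jordan chain for λ = 6 of length 3:
v_1 = (-3, -6, 6, 3, -3)ᵀ
v_2 = (1, 5, -11, -4, 7)ᵀ
v_3 = (1, 0, 0, 0, 0)ᵀ

Let N = A − (6)·I. We want v_3 with N^3 v_3 = 0 but N^2 v_3 ≠ 0; then v_{j-1} := N · v_j for j = 3, …, 2.

Pick v_3 = (1, 0, 0, 0, 0)ᵀ.
Then v_2 = N · v_3 = (1, 5, -11, -4, 7)ᵀ.
Then v_1 = N · v_2 = (-3, -6, 6, 3, -3)ᵀ.

Sanity check: (A − (6)·I) v_1 = (0, 0, 0, 0, 0)ᵀ = 0. ✓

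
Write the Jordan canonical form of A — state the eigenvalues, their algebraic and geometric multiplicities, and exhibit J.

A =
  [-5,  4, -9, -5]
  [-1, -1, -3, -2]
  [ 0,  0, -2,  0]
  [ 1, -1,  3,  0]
J_3(-2) ⊕ J_1(-2)

The characteristic polynomial is
  det(x·I − A) = x^4 + 8*x^3 + 24*x^2 + 32*x + 16 = (x + 2)^4

Eigenvalues and multiplicities (the geometric multiplicity of λ is n − rank(A − λI), which equals the number of Jordan blocks for λ):
  λ = -2: algebraic multiplicity = 4, geometric multiplicity = 2

Determining the block sizes for each eigenvalue:
  λ = -2: with am = 4 and gm = 2, the partition is not yet determined (e.g. several partitions of 4 into 2 parts exist). Let N = A − (-2)·I. Computing rank(N^1) = 2, rank(N^2) = 1, rank(N^3) = 0; the number of blocks of size ≥ j is rank(N^{j−1}) − rank(N^j), giving [2, 1, 1]. So we have 1 block(s) of size 3, 1 block(s) of size 1 → block sizes [3, 1]

Assembling the blocks gives a Jordan form
J =
  [-2,  1,  0,  0]
  [ 0, -2,  1,  0]
  [ 0,  0, -2,  0]
  [ 0,  0,  0, -2]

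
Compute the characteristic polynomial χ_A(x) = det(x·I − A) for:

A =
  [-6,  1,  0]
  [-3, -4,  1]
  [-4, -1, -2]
x^3 + 12*x^2 + 48*x + 64

Expanding det(x·I − A) (e.g. by cofactor expansion or by noting that A is similar to its Jordan form J, which has the same characteristic polynomial as A) gives
  χ_A(x) = x^3 + 12*x^2 + 48*x + 64
which factors as (x + 4)^3. The eigenvalues (with algebraic multiplicities) are λ = -4 with multiplicity 3.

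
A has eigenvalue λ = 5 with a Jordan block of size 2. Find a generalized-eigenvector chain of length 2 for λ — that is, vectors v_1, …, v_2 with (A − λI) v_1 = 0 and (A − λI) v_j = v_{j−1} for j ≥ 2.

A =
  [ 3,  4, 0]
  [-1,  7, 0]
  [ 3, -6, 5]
A Jordan chain for λ = 5 of length 2:
v_1 = (-2, -1, 3)ᵀ
v_2 = (1, 0, 0)ᵀ

Let N = A − (5)·I. We want v_2 with N^2 v_2 = 0 but N^1 v_2 ≠ 0; then v_{j-1} := N · v_j for j = 2, …, 2.

Pick v_2 = (1, 0, 0)ᵀ.
Then v_1 = N · v_2 = (-2, -1, 3)ᵀ.

Sanity check: (A − (5)·I) v_1 = (0, 0, 0)ᵀ = 0. ✓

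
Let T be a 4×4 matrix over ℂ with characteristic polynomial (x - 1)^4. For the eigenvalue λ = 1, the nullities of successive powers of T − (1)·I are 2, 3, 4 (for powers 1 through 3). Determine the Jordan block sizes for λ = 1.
Block sizes for λ = 1: [3, 1]

From the dimensions of kernels of powers, the number of Jordan blocks of size at least j is d_j − d_{j−1} where d_j = dim ker(N^j) (with d_0 = 0). Computing the differences gives [2, 1, 1].
The number of blocks of size exactly k is (#blocks of size ≥ k) − (#blocks of size ≥ k + 1), so the partition is: 1 block(s) of size 1, 1 block(s) of size 3.
In nonincreasing order the block sizes are [3, 1].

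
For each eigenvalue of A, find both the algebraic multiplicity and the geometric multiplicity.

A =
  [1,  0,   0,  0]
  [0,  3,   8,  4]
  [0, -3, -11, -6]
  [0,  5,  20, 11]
λ = 1: alg = 4, geom = 3

Step 1 — factor the characteristic polynomial to read off the algebraic multiplicities:
  χ_A(x) = (x - 1)^4

Step 2 — compute geometric multiplicities via the rank-nullity identity g(λ) = n − rank(A − λI):
  rank(A − (1)·I) = 1, so dim ker(A − (1)·I) = n − 1 = 3

Summary:
  λ = 1: algebraic multiplicity = 4, geometric multiplicity = 3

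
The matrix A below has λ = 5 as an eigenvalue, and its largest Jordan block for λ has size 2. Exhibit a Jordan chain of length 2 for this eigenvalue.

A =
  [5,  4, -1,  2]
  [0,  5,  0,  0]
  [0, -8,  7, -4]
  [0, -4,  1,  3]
A Jordan chain for λ = 5 of length 2:
v_1 = (4, 0, -8, -4)ᵀ
v_2 = (0, 1, 0, 0)ᵀ

Let N = A − (5)·I. We want v_2 with N^2 v_2 = 0 but N^1 v_2 ≠ 0; then v_{j-1} := N · v_j for j = 2, …, 2.

Pick v_2 = (0, 1, 0, 0)ᵀ.
Then v_1 = N · v_2 = (4, 0, -8, -4)ᵀ.

Sanity check: (A − (5)·I) v_1 = (0, 0, 0, 0)ᵀ = 0. ✓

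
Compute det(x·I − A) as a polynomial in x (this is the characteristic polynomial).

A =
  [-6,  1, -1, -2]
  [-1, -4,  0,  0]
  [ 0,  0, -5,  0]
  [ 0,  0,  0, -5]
x^4 + 20*x^3 + 150*x^2 + 500*x + 625

Expanding det(x·I − A) (e.g. by cofactor expansion or by noting that A is similar to its Jordan form J, which has the same characteristic polynomial as A) gives
  χ_A(x) = x^4 + 20*x^3 + 150*x^2 + 500*x + 625
which factors as (x + 5)^4. The eigenvalues (with algebraic multiplicities) are λ = -5 with multiplicity 4.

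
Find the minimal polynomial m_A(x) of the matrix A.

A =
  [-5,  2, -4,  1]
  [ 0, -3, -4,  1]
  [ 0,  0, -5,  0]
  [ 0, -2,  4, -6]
x^2 + 9*x + 20

The characteristic polynomial is χ_A(x) = (x + 4)*(x + 5)^3, so the eigenvalues are known. The minimal polynomial is
  m_A(x) = Π_λ (x − λ)^{k_λ}
where k_λ is the size of the *largest* Jordan block for λ (equivalently, the smallest k with (A − λI)^k v = 0 for every generalised eigenvector v of λ).

  λ = -5: largest Jordan block has size 1, contributing (x + 5)
  λ = -4: largest Jordan block has size 1, contributing (x + 4)

So m_A(x) = (x + 4)*(x + 5) = x^2 + 9*x + 20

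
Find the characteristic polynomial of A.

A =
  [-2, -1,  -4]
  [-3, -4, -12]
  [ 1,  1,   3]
x^3 + 3*x^2 + 3*x + 1

Expanding det(x·I − A) (e.g. by cofactor expansion or by noting that A is similar to its Jordan form J, which has the same characteristic polynomial as A) gives
  χ_A(x) = x^3 + 3*x^2 + 3*x + 1
which factors as (x + 1)^3. The eigenvalues (with algebraic multiplicities) are λ = -1 with multiplicity 3.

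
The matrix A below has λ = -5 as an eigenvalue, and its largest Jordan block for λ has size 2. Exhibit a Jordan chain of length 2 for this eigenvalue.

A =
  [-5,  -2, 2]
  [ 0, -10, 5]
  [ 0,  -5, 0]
A Jordan chain for λ = -5 of length 2:
v_1 = (-2, -5, -5)ᵀ
v_2 = (0, 1, 0)ᵀ

Let N = A − (-5)·I. We want v_2 with N^2 v_2 = 0 but N^1 v_2 ≠ 0; then v_{j-1} := N · v_j for j = 2, …, 2.

Pick v_2 = (0, 1, 0)ᵀ.
Then v_1 = N · v_2 = (-2, -5, -5)ᵀ.

Sanity check: (A − (-5)·I) v_1 = (0, 0, 0)ᵀ = 0. ✓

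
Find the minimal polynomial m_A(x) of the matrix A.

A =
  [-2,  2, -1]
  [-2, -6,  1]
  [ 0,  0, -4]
x^2 + 8*x + 16

The characteristic polynomial is χ_A(x) = (x + 4)^3, so the eigenvalues are known. The minimal polynomial is
  m_A(x) = Π_λ (x − λ)^{k_λ}
where k_λ is the size of the *largest* Jordan block for λ (equivalently, the smallest k with (A − λI)^k v = 0 for every generalised eigenvector v of λ).

  λ = -4: largest Jordan block has size 2, contributing (x + 4)^2

So m_A(x) = (x + 4)^2 = x^2 + 8*x + 16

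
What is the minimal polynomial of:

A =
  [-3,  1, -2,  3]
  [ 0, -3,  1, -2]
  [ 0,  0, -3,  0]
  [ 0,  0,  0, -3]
x^3 + 9*x^2 + 27*x + 27

The characteristic polynomial is χ_A(x) = (x + 3)^4, so the eigenvalues are known. The minimal polynomial is
  m_A(x) = Π_λ (x − λ)^{k_λ}
where k_λ is the size of the *largest* Jordan block for λ (equivalently, the smallest k with (A − λI)^k v = 0 for every generalised eigenvector v of λ).

  λ = -3: largest Jordan block has size 3, contributing (x + 3)^3

So m_A(x) = (x + 3)^3 = x^3 + 9*x^2 + 27*x + 27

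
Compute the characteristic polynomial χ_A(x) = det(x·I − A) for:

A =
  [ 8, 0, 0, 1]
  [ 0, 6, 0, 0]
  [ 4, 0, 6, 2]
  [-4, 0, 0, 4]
x^4 - 24*x^3 + 216*x^2 - 864*x + 1296

Expanding det(x·I − A) (e.g. by cofactor expansion or by noting that A is similar to its Jordan form J, which has the same characteristic polynomial as A) gives
  χ_A(x) = x^4 - 24*x^3 + 216*x^2 - 864*x + 1296
which factors as (x - 6)^4. The eigenvalues (with algebraic multiplicities) are λ = 6 with multiplicity 4.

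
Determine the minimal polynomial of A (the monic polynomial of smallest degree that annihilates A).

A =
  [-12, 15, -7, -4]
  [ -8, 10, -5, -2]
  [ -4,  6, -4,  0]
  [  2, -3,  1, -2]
x^3 + 6*x^2 + 12*x + 8

The characteristic polynomial is χ_A(x) = (x + 2)^4, so the eigenvalues are known. The minimal polynomial is
  m_A(x) = Π_λ (x − λ)^{k_λ}
where k_λ is the size of the *largest* Jordan block for λ (equivalently, the smallest k with (A − λI)^k v = 0 for every generalised eigenvector v of λ).

  λ = -2: largest Jordan block has size 3, contributing (x + 2)^3

So m_A(x) = (x + 2)^3 = x^3 + 6*x^2 + 12*x + 8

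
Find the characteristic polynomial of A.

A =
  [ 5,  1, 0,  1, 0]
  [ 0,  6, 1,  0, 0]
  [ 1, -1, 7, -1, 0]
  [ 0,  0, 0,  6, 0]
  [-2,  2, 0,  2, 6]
x^5 - 30*x^4 + 360*x^3 - 2160*x^2 + 6480*x - 7776

Expanding det(x·I − A) (e.g. by cofactor expansion or by noting that A is similar to its Jordan form J, which has the same characteristic polynomial as A) gives
  χ_A(x) = x^5 - 30*x^4 + 360*x^3 - 2160*x^2 + 6480*x - 7776
which factors as (x - 6)^5. The eigenvalues (with algebraic multiplicities) are λ = 6 with multiplicity 5.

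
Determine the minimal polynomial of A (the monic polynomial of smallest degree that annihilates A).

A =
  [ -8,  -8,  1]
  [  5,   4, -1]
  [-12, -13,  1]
x^3 + 3*x^2 + 3*x + 1

The characteristic polynomial is χ_A(x) = (x + 1)^3, so the eigenvalues are known. The minimal polynomial is
  m_A(x) = Π_λ (x − λ)^{k_λ}
where k_λ is the size of the *largest* Jordan block for λ (equivalently, the smallest k with (A − λI)^k v = 0 for every generalised eigenvector v of λ).

  λ = -1: largest Jordan block has size 3, contributing (x + 1)^3

So m_A(x) = (x + 1)^3 = x^3 + 3*x^2 + 3*x + 1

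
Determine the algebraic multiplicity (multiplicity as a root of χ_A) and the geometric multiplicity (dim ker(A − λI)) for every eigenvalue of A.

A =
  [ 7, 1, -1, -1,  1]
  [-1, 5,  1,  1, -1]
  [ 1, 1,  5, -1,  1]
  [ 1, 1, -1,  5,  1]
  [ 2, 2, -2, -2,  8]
λ = 6: alg = 5, geom = 4

Step 1 — factor the characteristic polynomial to read off the algebraic multiplicities:
  χ_A(x) = (x - 6)^5

Step 2 — compute geometric multiplicities via the rank-nullity identity g(λ) = n − rank(A − λI):
  rank(A − (6)·I) = 1, so dim ker(A − (6)·I) = n − 1 = 4

Summary:
  λ = 6: algebraic multiplicity = 5, geometric multiplicity = 4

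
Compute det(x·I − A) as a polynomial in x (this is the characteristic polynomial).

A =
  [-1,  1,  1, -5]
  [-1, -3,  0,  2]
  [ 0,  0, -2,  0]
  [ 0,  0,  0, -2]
x^4 + 8*x^3 + 24*x^2 + 32*x + 16

Expanding det(x·I − A) (e.g. by cofactor expansion or by noting that A is similar to its Jordan form J, which has the same characteristic polynomial as A) gives
  χ_A(x) = x^4 + 8*x^3 + 24*x^2 + 32*x + 16
which factors as (x + 2)^4. The eigenvalues (with algebraic multiplicities) are λ = -2 with multiplicity 4.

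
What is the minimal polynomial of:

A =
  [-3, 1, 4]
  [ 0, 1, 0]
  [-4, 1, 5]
x^2 - 2*x + 1

The characteristic polynomial is χ_A(x) = (x - 1)^3, so the eigenvalues are known. The minimal polynomial is
  m_A(x) = Π_λ (x − λ)^{k_λ}
where k_λ is the size of the *largest* Jordan block for λ (equivalently, the smallest k with (A − λI)^k v = 0 for every generalised eigenvector v of λ).

  λ = 1: largest Jordan block has size 2, contributing (x − 1)^2

So m_A(x) = (x - 1)^2 = x^2 - 2*x + 1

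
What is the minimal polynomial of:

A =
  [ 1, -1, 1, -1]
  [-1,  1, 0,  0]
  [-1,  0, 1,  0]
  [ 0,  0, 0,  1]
x^3 - 3*x^2 + 3*x - 1

The characteristic polynomial is χ_A(x) = (x - 1)^4, so the eigenvalues are known. The minimal polynomial is
  m_A(x) = Π_λ (x − λ)^{k_λ}
where k_λ is the size of the *largest* Jordan block for λ (equivalently, the smallest k with (A − λI)^k v = 0 for every generalised eigenvector v of λ).

  λ = 1: largest Jordan block has size 3, contributing (x − 1)^3

So m_A(x) = (x - 1)^3 = x^3 - 3*x^2 + 3*x - 1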